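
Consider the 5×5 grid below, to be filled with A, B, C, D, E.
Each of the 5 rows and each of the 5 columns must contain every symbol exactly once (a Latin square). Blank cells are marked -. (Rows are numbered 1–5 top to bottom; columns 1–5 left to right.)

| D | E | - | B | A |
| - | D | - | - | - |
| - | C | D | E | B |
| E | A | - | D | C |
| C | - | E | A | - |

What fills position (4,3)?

B

Row 4 already has {A, C, D, E} and column 3 already has {D, E}, so row 4, column 3 must be B.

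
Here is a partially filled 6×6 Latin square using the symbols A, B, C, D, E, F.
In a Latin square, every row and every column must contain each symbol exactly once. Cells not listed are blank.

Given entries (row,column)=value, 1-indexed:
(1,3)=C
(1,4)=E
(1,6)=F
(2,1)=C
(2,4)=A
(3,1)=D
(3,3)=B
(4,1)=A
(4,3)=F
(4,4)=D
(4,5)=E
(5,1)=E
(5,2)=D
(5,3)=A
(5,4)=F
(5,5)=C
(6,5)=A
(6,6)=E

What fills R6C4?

Row 1, column 1: row 1 has {C, E, F} and column 1 has {A, C, D, E}, leaving only B.
Row 1, column 2: row 1 has {B, C, E, F} and column 2 has {D}, leaving only A.
Row 1, column 5: row 1 has {A, B, C, E, F} and column 5 has {A, C, E}, leaving only D.
Row 3, column 4: row 3 has {B, D} and column 4 has {A, D, E, F}, leaving only C.
Row 6 already has {A, E} and column 4 already has {A, C, D, E, F}, so row 6, column 4 must be B.

B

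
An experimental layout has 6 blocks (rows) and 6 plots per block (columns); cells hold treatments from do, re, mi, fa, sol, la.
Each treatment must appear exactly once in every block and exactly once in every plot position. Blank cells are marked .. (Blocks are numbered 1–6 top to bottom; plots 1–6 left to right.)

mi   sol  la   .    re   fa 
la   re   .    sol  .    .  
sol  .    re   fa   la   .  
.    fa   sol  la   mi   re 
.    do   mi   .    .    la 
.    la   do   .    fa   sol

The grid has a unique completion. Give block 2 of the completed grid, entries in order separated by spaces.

la re fa sol do mi

Block 2, plot 3: block 2 has {re, sol, la} and plot 3 has {do, re, mi, sol, la}, leaving only fa.
Block 2, plot 5: block 2 has {re, fa, sol, la} and plot 5 has {re, mi, fa, la}, leaving only do.
Block 2, plot 6: block 2 has {do, re, fa, sol, la} and plot 6 has {re, fa, sol, la}, leaving only mi.
So block 2 reads: la re fa sol do mi.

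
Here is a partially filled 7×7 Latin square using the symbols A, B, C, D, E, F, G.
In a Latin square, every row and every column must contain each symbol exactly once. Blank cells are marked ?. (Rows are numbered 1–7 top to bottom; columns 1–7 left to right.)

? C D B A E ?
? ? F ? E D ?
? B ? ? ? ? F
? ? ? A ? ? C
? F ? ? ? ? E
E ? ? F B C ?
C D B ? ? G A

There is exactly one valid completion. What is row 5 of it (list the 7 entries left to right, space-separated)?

A F C D G B E

Row 1, column 7: row 1 has {A, B, C, D, E} and column 7 has {A, C, E, F}, leaving only G.
Row 1, column 1: row 1 has {A, B, C, D, E, G} and column 1 has {C, E}, leaving only F.
Row 2, column 7: row 2 has {D, E, F} and column 7 has {A, C, E, F, G}, leaving only B.
Row 3, column 6: row 3 has {B, F} and column 6 has {C, D, E, G}, leaving only A.
Row 5, column 6: row 5 has {E, F} and column 6 has {A, C, D, E, G}, leaving only B.
Row 4, column 6: row 4 has {A, C} and column 6 has {A, B, C, D, E, G}, leaving only F.
Row 6, column 7: row 6 has {B, C, E, F} and column 7 has {A, B, C, E, F, G}, leaving only D.
Row 7, column 4: row 7 has {A, B, C, D, G} and column 4 has {A, B, F}, leaving only E.
Row 7, column 5: row 7 has {A, B, C, D, E, G} and column 5 has {A, B, E}, leaving only F.
Row 5, column 1 is narrowed to {A, D, G}; only A is consistent with the remaining cells.
Row 2, column 1: row 2 has {B, D, E, F} and column 1 has {A, C, E, F}, leaving only G.
Row 2, column 2: row 2 has {B, D, E, F, G} and column 2 has {B, C, D, F}, leaving only A.
Row 2, column 4: row 2 has {A, B, D, E, F, G} and column 4 has {A, B, E, F}, leaving only C.
Row 3, column 1: row 3 has {A, B, F} and column 1 has {A, C, E, F, G}, leaving only D.
Row 3, column 4: row 3 has {A, B, D, F} and column 4 has {A, B, C, E, F}, leaving only G.
Row 5, column 4: row 5 has {A, B, E, F} and column 4 has {A, B, C, E, F, G}, leaving only D.
Row 3, column 5: row 3 has {A, B, D, F, G} and column 5 has {A, B, E, F}, leaving only C.
Row 5, column 5: row 5 has {A, B, D, E, F} and column 5 has {A, B, C, E, F}, leaving only G.
Row 5, column 3: row 5 has {A, B, D, E, F, G} and column 3 has {B, D, F}, leaving only C.
So row 5 reads: A F C D G B E.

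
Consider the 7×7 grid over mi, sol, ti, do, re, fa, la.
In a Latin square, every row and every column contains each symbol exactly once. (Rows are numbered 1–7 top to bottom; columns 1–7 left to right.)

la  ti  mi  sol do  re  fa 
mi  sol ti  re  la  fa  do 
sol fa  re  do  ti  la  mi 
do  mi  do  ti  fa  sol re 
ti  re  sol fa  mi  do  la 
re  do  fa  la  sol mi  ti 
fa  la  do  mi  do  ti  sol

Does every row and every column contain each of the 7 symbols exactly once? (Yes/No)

No

Row 7 contains do twice (at columns 3 and 5); row 4 is also not a permutation.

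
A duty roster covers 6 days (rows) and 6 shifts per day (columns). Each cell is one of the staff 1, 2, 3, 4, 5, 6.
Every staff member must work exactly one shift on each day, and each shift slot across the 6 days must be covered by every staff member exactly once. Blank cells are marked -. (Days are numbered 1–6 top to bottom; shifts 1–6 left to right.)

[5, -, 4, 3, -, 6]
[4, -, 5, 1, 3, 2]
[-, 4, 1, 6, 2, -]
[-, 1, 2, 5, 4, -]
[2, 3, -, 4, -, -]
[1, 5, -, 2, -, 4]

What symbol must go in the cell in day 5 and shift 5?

Day 1, shift 2: day 1 has {3, 4, 5, 6} and shift 2 has {1, 3, 4, 5}, leaving only 2.
Day 1, shift 5: day 1 has {2, 3, 4, 5, 6} and shift 5 has {2, 3, 4}, leaving only 1.
Day 2, shift 2: day 2 has {1, 2, 3, 4, 5} and shift 2 has {1, 2, 3, 4, 5}, leaving only 6.
Day 3, shift 1: day 3 has {1, 2, 4, 6} and shift 1 has {1, 2, 4, 5}, leaving only 3.
Day 3, shift 6: day 3 has {1, 2, 3, 4, 6} and shift 6 has {2, 4, 6}, leaving only 5.
Day 4, shift 1: day 4 has {1, 2, 4, 5} and shift 1 has {1, 2, 3, 4, 5}, leaving only 6.
Day 4, shift 6: day 4 has {1, 2, 4, 5, 6} and shift 6 has {2, 4, 5, 6}, leaving only 3.
Day 5, shift 3: day 5 has {2, 3, 4} and shift 3 has {1, 2, 4, 5}, leaving only 6.
Day 5 already has {2, 3, 4, 6} and shift 5 already has {1, 2, 3, 4}, so day 5, shift 5 must be 5.

5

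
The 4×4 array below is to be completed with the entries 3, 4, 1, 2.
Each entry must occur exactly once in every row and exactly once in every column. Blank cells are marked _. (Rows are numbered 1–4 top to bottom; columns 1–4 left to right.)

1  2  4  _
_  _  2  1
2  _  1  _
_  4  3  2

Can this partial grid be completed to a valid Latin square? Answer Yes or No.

No

Row 4, column 1: row 4 together with column 1 already contain {3, 4, 1, 2} — every symbol — so nothing can go there. The grid has no valid completion.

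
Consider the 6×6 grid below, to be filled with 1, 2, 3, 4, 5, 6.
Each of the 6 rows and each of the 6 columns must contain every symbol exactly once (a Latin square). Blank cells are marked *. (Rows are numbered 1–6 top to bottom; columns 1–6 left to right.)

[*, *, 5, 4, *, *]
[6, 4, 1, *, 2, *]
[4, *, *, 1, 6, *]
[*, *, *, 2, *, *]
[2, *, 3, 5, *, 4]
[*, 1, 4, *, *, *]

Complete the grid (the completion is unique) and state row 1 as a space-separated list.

Row 2, column 4: row 2 has {1, 2, 4, 6} and column 4 has {1, 2, 4, 5}, leaving only 3.
Row 2, column 6: row 2 has {1, 2, 3, 4, 6} and column 6 has {4}, leaving only 5.
Row 3, column 3: row 3 has {1, 4, 6} and column 3 has {1, 3, 4, 5}, leaving only 2.
Row 3, column 6: row 3 has {1, 2, 4, 6} and column 6 has {4, 5}, leaving only 3.
Row 3, column 2: row 3 has {1, 2, 3, 4, 6} and column 2 has {1, 4}, leaving only 5.
Row 4, column 3: row 4 has {2} and column 3 has {1, 2, 3, 4, 5}, leaving only 6.
Row 4, column 2: row 4 has {2, 6} and column 2 has {1, 4, 5}, leaving only 3.
Row 4, column 6: row 4 has {2, 3, 6} and column 6 has {3, 4, 5}, leaving only 1.
Row 4, column 1: row 4 has {1, 2, 3, 6} and column 1 has {2, 4, 6}, leaving only 5.
Row 4, column 5: row 4 has {1, 2, 3, 5, 6} and column 5 has {2, 6}, leaving only 4.
Row 5, column 2: row 5 has {2, 3, 4, 5} and column 2 has {1, 3, 4, 5}, leaving only 6.
Row 1, column 2: row 1 has {4, 5} and column 2 has {1, 3, 4, 5, 6}, leaving only 2.
Row 1, column 6: row 1 has {2, 4, 5} and column 6 has {1, 3, 4, 5}, leaving only 6.
Row 5, column 5: row 5 has {2, 3, 4, 5, 6} and column 5 has {2, 4, 6}, leaving only 1.
Row 1, column 5: row 1 has {2, 4, 5, 6} and column 5 has {1, 2, 4, 6}, leaving only 3.
Row 1, column 1: row 1 has {2, 3, 4, 5, 6} and column 1 has {2, 4, 5, 6}, leaving only 1.
So row 1 reads: 1 2 5 4 3 6.

1 2 5 4 3 6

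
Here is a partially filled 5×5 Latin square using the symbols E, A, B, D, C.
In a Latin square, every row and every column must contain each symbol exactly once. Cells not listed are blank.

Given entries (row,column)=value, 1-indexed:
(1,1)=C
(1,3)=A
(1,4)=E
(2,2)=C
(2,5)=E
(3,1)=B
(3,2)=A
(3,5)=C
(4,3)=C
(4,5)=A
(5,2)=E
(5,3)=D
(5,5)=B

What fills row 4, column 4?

B

Row 1, column 5: row 1 has {E, A, C} and column 5 has {E, A, B, C}, leaving only D.
Row 1, column 2: row 1 has {E, A, D, C} and column 2 has {E, A, C}, leaving only B.
Row 2, column 3: row 2 has {E, C} and column 3 has {A, D, C}, leaving only B.
Row 3, column 3: row 3 has {A, B, C} and column 3 has {A, B, D, C}, leaving only E.
Row 3, column 4: row 3 has {E, A, B, C} and column 4 has {E}, leaving only D.
Row 4 already has {A, C} and column 4 already has {E, D}, so row 4, column 4 must be B.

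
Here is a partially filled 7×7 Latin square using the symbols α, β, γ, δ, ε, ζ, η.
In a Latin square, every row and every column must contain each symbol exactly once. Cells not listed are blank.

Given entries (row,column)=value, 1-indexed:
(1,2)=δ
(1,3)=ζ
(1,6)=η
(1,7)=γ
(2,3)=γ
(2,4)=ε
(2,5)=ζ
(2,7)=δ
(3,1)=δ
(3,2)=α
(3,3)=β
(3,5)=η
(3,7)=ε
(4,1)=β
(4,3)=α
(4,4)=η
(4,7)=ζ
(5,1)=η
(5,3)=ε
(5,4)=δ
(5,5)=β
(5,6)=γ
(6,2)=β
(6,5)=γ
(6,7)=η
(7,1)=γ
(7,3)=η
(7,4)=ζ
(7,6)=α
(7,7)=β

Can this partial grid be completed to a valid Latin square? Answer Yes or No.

Yes

No row or column among the givens repeats a symbol, and propagating forced cells runs into no contradiction.
One valid completion exists (for instance, ε δ ζ β α η γ / α η γ ε ζ β δ / δ α β γ η ζ ε / β γ α η ε δ ζ / η ζ ε δ β γ α / ζ β δ α γ ε η / γ ε η ζ δ α β).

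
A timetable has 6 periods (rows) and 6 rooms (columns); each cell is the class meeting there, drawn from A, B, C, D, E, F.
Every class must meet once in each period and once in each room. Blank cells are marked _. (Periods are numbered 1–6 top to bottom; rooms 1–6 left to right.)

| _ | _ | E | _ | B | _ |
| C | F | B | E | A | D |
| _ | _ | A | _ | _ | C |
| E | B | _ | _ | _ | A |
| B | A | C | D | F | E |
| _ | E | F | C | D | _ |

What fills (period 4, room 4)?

Period 4 already has {A, B, E} and room 4 already has {C, D, E}, so period 4, room 4 must be F.

F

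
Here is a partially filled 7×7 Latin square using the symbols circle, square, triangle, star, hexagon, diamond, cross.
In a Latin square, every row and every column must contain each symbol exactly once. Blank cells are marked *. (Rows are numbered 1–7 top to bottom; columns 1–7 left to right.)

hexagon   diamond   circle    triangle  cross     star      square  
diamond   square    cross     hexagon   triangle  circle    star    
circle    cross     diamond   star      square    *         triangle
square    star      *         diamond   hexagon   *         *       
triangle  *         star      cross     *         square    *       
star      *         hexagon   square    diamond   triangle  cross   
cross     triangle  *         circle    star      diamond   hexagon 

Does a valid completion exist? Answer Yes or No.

Yes

No row or column among the givens repeats a symbol, and propagating forced cells runs into no contradiction.
One valid completion exists (for instance, hexagon diamond circle triangle cross star square / diamond square cross hexagon triangle circle star / circle cross diamond star square hexagon triangle / square star triangle diamond hexagon cross circle / triangle hexagon star cross circle square diamond / star circle hexagon square diamond triangle cross / cross triangle square circle star diamond hexagon).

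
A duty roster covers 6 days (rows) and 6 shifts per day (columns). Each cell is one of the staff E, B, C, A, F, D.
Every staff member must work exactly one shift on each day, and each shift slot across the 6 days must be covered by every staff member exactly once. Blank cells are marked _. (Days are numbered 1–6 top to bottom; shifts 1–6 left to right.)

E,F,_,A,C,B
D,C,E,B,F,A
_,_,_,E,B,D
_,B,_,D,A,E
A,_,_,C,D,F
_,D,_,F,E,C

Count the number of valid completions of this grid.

Day 1, shift 3: eliminating its day and shift leaves {D}.
Day 3, shift 1: eliminating its day and shift leaves {C, F}.
Day 3, shift 2: eliminating its day and shift leaves {A}.
Day 3, shift 3: eliminating its day and shift leaves {C, A, F}.
Day 4, shift 1: eliminating its day and shift leaves {C, F}.
Day 4, shift 3: eliminating its day and shift leaves {C, F}.
Day 5, shift 2: eliminating its day and shift leaves {E}.
Day 5, shift 3: eliminating its day and shift leaves {B}.
Day 6, shift 1: eliminating its day and shift leaves {B}.
Day 6, shift 3: eliminating its day and shift leaves {B, A}.
Enumerating the assignments across these blanks that avoid any day or shift repeat gives 2 completions.

2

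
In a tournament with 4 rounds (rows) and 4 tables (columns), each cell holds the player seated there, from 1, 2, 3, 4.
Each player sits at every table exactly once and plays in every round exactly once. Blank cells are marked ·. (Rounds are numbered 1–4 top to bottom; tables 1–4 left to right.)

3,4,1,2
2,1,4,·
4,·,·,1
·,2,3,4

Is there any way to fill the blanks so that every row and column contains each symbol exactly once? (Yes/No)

Yes

No round or table among the givens repeats a symbol, and propagating forced cells runs into no contradiction.
One valid completion exists (for instance, 3 4 1 2 / 2 1 4 3 / 4 3 2 1 / 1 2 3 4).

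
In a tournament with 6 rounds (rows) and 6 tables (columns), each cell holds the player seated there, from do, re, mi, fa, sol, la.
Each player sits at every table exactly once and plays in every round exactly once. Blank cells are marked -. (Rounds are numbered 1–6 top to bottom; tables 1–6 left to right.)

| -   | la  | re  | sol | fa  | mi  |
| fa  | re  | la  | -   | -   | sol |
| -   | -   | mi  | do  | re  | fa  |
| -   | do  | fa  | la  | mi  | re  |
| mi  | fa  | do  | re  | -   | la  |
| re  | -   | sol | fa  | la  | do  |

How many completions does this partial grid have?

1

Round 1, table 1: eliminating its round and table leaves {do}.
Round 2, table 4: eliminating its round and table leaves {mi}.
Round 2, table 5: eliminating its round and table leaves {do}.
Round 3, table 1: eliminating its round and table leaves {sol, la}.
Round 3, table 2: eliminating its round and table leaves {sol}.
Round 4, table 1: eliminating its round and table leaves {sol}.
Round 5, table 5: eliminating its round and table leaves {sol}.
Round 6, table 2: eliminating its round and table leaves {mi}.
Only one assignment across all blanks avoids any round or table repeat, giving 1 completion.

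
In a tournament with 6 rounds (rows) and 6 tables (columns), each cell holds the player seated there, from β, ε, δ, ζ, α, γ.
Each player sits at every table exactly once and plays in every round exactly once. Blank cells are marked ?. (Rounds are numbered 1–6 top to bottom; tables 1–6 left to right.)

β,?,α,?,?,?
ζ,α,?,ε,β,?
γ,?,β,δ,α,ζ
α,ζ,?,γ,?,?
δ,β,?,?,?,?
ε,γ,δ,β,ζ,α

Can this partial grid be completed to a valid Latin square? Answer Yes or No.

Yes

No round or table among the givens repeats a symbol, and propagating forced cells runs into no contradiction.
One valid completion exists (for instance, β δ α ζ γ ε / ζ α γ ε β δ / γ ε β δ α ζ / α ζ ε γ δ β / δ β ζ α ε γ / ε γ δ β ζ α).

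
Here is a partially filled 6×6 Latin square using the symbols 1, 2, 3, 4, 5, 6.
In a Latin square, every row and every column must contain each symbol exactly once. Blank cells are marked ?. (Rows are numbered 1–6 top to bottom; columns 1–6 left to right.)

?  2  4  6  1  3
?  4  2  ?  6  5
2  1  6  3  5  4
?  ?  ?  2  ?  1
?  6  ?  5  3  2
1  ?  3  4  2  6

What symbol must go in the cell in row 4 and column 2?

3

Row 1, column 1: row 1 has {1, 2, 3, 4, 6} and column 1 has {1, 2}, leaving only 5.
Row 2, column 1: row 2 has {2, 4, 5, 6} and column 1 has {1, 2, 5}, leaving only 3.
Row 2, column 4: row 2 has {2, 3, 4, 5, 6} and column 4 has {2, 3, 4, 5, 6}, leaving only 1.
Row 4, column 3: row 4 has {1, 2} and column 3 has {2, 3, 4, 6}, leaving only 5.
Row 4 already has {1, 2, 5} and column 2 already has {1, 2, 4, 6}, so row 4, column 2 must be 3.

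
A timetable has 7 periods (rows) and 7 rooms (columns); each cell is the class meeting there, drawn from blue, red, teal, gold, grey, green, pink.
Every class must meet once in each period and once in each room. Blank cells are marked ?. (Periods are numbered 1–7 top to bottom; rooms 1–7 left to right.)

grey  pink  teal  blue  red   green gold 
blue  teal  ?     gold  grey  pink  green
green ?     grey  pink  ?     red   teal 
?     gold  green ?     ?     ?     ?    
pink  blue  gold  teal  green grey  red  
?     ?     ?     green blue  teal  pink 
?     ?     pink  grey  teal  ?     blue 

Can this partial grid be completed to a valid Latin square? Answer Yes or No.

Period 3, room 2: period 3 together with room 2 already contain {blue, red, teal, gold, grey, green, pink} — every symbol — so nothing can go there. The grid has no valid completion.

No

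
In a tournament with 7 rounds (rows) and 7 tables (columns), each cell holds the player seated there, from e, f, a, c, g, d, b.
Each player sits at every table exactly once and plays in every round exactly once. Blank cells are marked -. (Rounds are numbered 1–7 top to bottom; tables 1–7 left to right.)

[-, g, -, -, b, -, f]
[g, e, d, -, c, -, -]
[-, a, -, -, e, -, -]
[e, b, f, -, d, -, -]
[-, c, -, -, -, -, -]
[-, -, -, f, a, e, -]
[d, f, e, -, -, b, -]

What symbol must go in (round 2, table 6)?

Round 6, table 2: round 6 has {e, f, a} and table 2 has {e, f, a, c, g, b}, leaving only d.
Round 7, table 5: round 7 has {e, f, d, b} and table 5 has {e, a, c, d, b}, leaving only g.
Round 5, table 5: round 5 has {c} and table 5 has {e, a, c, g, d, b}, leaving only f.
Round 2, table 6 is narrowed to {f, a}.
If it were a, then round 2, table 7 would be left with no valid symbol.
So round 2, table 6 must be f.

f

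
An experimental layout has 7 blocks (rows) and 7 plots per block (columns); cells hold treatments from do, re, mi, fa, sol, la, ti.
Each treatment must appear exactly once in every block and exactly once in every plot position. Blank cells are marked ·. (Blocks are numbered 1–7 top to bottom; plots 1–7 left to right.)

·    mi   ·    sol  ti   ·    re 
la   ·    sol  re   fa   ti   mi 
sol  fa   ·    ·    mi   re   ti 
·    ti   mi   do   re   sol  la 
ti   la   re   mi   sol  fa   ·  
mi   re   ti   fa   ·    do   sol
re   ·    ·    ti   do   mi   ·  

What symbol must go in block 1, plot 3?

Block 1, plot 6: block 1 has {re, mi, sol, ti} and plot 6 has {do, re, mi, fa, sol, ti}, leaving only la.
Block 2, plot 2: block 2 has {re, mi, fa, sol, la, ti} and plot 2 has {re, mi, fa, la, ti}, leaving only do.
Block 3, plot 4: block 3 has {re, mi, fa, sol, ti} and plot 4 has {do, re, mi, fa, sol, ti}, leaving only la.
Block 3, plot 3: block 3 has {re, mi, fa, sol, la, ti} and plot 3 has {re, mi, sol, ti}, leaving only do.
Block 1 already has {re, mi, sol, la, ti} and plot 3 already has {do, re, mi, sol, ti}, so block 1, plot 3 must be fa.

fa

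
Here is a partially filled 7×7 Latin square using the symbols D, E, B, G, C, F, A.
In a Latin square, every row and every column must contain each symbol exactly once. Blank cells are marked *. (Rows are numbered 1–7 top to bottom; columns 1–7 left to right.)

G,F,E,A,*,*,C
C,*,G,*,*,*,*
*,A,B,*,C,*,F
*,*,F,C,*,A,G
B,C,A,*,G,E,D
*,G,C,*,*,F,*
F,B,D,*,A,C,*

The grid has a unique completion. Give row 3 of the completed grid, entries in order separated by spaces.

Row 5, column 4: row 5 has {D, E, B, G, C, A} and column 4 has {C, A}, leaving only F.
Row 7, column 7: row 7 has {D, B, C, F, A} and column 7 has {D, G, C, F}, leaving only E.
Row 7, column 4: row 7 has {D, E, B, C, F, A} and column 4 has {C, F, A}, leaving only G.
Row 3, column 1 is narrowed to {D, E}; only D is consistent with the remaining cells.
Row 3, column 4: row 3 has {D, B, C, F, A} and column 4 has {G, C, F, A}, leaving only E.
Row 3, column 6: row 3 has {D, E, B, C, F, A} and column 6 has {E, C, F, A}, leaving only G.
So row 3 reads: D A B E C G F.

D A B E C G F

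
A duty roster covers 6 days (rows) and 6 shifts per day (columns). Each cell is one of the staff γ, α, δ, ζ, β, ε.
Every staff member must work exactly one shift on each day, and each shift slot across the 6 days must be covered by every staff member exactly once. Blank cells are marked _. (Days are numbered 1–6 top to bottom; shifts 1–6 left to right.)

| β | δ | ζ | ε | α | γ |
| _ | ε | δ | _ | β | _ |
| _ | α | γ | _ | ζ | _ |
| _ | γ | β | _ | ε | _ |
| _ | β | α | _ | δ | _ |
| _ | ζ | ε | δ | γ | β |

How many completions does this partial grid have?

Day 2, shift 1: eliminating its day and shift leaves {γ, α, ζ}.
Day 2, shift 4: eliminating its day and shift leaves {γ, α, ζ}.
Day 2, shift 6: eliminating its day and shift leaves {α, ζ}.
Day 3, shift 1: eliminating its day and shift leaves {δ, ε}.
Day 3, shift 4: eliminating its day and shift leaves {β}.
Day 3, shift 6: eliminating its day and shift leaves {δ, ε}.
Day 4, shift 1: eliminating its day and shift leaves {α, δ, ζ}.
Day 4, shift 4: eliminating its day and shift leaves {α, ζ}.
Day 4, shift 6: eliminating its day and shift leaves {α, δ, ζ}.
Day 5, shift 1: eliminating its day and shift leaves {γ, ζ, ε}.
Day 5, shift 4: eliminating its day and shift leaves {γ, ζ}.
Day 5, shift 6: eliminating its day and shift leaves {ζ, ε}.
Day 6, shift 1: eliminating its day and shift leaves {α}.
Enumerating the assignments across these blanks that avoid any day or shift repeat gives 4 completions.

4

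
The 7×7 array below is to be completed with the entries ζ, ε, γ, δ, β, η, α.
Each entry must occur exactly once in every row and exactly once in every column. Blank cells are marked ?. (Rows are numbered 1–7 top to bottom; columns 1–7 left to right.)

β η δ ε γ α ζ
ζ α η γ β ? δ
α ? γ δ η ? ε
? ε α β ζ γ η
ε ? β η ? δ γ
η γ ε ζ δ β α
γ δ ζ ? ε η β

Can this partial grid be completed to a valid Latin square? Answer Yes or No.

No row or column among the givens repeats a symbol, and propagating forced cells runs into no contradiction.
One valid completion exists (for instance, β η δ ε γ α ζ / ζ α η γ β ε δ / α β γ δ η ζ ε / δ ε α β ζ γ η / ε ζ β η α δ γ / η γ ε ζ δ β α / γ δ ζ α ε η β).

Yes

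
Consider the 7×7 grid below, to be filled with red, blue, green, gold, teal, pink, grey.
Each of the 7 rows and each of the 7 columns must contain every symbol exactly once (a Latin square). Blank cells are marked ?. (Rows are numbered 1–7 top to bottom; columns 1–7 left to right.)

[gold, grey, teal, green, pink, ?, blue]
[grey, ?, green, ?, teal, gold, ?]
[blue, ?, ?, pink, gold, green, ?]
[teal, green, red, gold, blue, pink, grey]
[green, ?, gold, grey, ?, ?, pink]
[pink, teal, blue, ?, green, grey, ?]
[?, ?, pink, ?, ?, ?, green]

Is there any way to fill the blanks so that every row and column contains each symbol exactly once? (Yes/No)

Yes

No row or column among the givens repeats a symbol, and propagating forced cells runs into no contradiction.
One valid completion exists (for instance, gold grey teal green pink red blue / grey pink green blue teal gold red / blue red grey pink gold green teal / teal green red gold blue pink grey / green blue gold grey red teal pink / pink teal blue red green grey gold / red gold pink teal grey blue green).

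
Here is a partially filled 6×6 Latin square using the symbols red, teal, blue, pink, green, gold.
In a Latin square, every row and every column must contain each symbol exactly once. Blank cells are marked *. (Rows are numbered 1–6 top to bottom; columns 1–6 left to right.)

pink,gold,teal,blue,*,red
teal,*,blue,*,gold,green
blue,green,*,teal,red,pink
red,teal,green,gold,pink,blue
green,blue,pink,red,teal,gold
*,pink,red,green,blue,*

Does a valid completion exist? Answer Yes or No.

Yes

No row or column among the givens repeats a symbol, and propagating forced cells runs into no contradiction.
One valid completion exists (for instance, pink gold teal blue green red / teal red blue pink gold green / blue green gold teal red pink / red teal green gold pink blue / green blue pink red teal gold / gold pink red green blue teal).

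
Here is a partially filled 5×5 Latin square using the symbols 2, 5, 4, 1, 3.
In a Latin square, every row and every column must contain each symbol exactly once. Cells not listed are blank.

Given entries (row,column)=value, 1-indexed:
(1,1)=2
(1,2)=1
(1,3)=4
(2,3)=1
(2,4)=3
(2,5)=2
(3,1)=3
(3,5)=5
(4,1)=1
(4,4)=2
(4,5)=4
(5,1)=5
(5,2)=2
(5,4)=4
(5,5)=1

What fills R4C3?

5

Row 1, column 4: row 1 has {2, 4, 1} and column 4 has {2, 4, 3}, leaving only 5.
Row 1, column 5: row 1 has {2, 5, 4, 1} and column 5 has {2, 5, 4, 1}, leaving only 3.
Row 2, column 1: row 2 has {2, 1, 3} and column 1 has {2, 5, 1, 3}, leaving only 4.
Row 2, column 2: row 2 has {2, 4, 1, 3} and column 2 has {2, 1}, leaving only 5.
Row 3, column 2: row 3 has {5, 3} and column 2 has {2, 5, 1}, leaving only 4.
Row 3, column 3: row 3 has {5, 4, 3} and column 3 has {4, 1}, leaving only 2.
Row 3, column 4: row 3 has {2, 5, 4, 3} and column 4 has {2, 5, 4, 3}, leaving only 1.
Row 4, column 2: row 4 has {2, 4, 1} and column 2 has {2, 5, 4, 1}, leaving only 3.
Row 4 already has {2, 4, 1, 3} and column 3 already has {2, 4, 1}, so row 4, column 3 must be 5.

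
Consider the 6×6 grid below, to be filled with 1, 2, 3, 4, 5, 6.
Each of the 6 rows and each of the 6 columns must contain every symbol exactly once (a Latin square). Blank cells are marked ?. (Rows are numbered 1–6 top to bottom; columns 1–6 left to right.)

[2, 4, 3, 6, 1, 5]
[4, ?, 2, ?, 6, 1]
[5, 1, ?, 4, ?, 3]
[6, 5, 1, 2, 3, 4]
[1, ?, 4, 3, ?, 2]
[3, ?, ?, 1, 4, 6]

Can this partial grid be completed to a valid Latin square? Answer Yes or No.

No row or column among the givens repeats a symbol, and propagating forced cells runs into no contradiction.
One valid completion exists (for instance, 2 4 3 6 1 5 / 4 3 2 5 6 1 / 5 1 6 4 2 3 / 6 5 1 2 3 4 / 1 6 4 3 5 2 / 3 2 5 1 4 6).

Yes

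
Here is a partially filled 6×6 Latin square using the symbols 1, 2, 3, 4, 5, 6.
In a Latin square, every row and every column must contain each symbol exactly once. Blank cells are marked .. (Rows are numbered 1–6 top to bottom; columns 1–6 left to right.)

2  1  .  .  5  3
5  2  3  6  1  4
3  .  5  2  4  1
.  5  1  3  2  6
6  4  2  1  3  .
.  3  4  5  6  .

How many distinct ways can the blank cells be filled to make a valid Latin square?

1

Row 1, column 3: eliminating its row and column leaves {6}.
Row 1, column 4: eliminating its row and column leaves {4}.
Row 3, column 2: eliminating its row and column leaves {6}.
Row 4, column 1: eliminating its row and column leaves {4}.
Row 5, column 6: eliminating its row and column leaves {5}.
Row 6, column 1: eliminating its row and column leaves {1}.
Row 6, column 6: eliminating its row and column leaves {2}.
Only one assignment across all blanks avoids any row or column repeat, giving 1 completion.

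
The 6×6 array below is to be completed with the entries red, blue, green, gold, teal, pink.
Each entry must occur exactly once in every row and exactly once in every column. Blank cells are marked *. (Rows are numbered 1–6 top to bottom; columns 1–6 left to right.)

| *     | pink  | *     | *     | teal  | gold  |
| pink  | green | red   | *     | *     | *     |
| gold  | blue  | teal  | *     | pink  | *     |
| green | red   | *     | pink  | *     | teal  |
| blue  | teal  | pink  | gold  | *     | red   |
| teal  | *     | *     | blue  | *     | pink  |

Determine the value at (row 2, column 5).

gold

Row 1, column 1: row 1 has {gold, teal, pink} and column 1 has {blue, green, gold, teal, pink}, leaving only red.
Row 1, column 4: row 1 has {red, gold, teal, pink} and column 4 has {blue, gold, pink}, leaving only green.
Row 1, column 3: row 1 has {red, green, gold, teal, pink} and column 3 has {red, teal, pink}, leaving only blue.
Row 2, column 4: row 2 has {red, green, pink} and column 4 has {blue, green, gold, pink}, leaving only teal.
Row 2, column 6: row 2 has {red, green, teal, pink} and column 6 has {red, gold, teal, pink}, leaving only blue.
Row 2 already has {red, blue, green, teal, pink} and column 5 already has {teal, pink}, so row 2, column 5 must be gold.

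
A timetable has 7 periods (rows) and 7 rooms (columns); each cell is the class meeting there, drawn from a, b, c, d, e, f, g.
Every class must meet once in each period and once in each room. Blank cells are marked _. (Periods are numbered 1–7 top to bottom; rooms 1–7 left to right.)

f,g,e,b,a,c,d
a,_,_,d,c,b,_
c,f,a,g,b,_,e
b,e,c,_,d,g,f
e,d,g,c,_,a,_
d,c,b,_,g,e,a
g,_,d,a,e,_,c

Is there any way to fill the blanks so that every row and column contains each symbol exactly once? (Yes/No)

No

Period 2, room 2: period 2 together with room 2 already contain {a, b, c, d, e, f, g} — every symbol — so nothing can go there. The grid has no valid completion.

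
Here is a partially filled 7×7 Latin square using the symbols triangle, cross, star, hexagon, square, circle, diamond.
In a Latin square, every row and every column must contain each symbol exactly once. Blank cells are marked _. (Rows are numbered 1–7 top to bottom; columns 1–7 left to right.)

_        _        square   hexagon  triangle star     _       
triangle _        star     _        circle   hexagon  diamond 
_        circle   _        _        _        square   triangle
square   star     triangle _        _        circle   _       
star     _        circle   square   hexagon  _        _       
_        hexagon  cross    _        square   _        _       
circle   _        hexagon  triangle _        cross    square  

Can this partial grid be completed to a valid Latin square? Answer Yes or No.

No

Row 2, column 4: row 2 has {triangle, star, hexagon, circle, diamond} and column 4 has {triangle, hexagon, square}, so it must be cross.
Row 2, column 2: row 2 has {triangle, cross, star, hexagon, circle, diamond} and column 2 has {star, hexagon, circle}, so it must be square.
Row 3, column 3: row 3 has {triangle, square, circle} and column 3 has {triangle, cross, star, hexagon, square, circle}, so it must be diamond.
Row 3, column 4: row 3 has {triangle, square, circle, diamond} and column 4 has {triangle, cross, hexagon, square}, so it must be star.
Row 3, column 5: row 3 has {triangle, star, square, circle, diamond} and column 5 has {triangle, hexagon, square, circle}, so it must be cross.
Row 3, column 1: row 3 has {triangle, cross, star, square, circle, diamond} and column 1 has {triangle, star, square, circle}, so it must be hexagon.
Row 4, column 4: row 4 has {triangle, star, square, circle} and column 4 has {triangle, cross, star, hexagon, square}, so it must be diamond.
Now row 4, column 5: row 4 together with column 5 already contain {triangle, cross, star, hexagon, square, circle, diamond} — every symbol — so nothing can go there. The grid has no valid completion.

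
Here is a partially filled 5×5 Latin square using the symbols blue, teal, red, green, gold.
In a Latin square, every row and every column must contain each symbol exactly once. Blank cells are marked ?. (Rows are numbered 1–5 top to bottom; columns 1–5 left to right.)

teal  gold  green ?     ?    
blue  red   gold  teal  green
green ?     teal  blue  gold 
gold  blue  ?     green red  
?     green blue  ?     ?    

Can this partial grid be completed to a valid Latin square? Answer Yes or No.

Row 3, column 2: row 3 together with column 2 already contain {blue, teal, red, green, gold} — every symbol — so nothing can go there. The grid has no valid completion.

No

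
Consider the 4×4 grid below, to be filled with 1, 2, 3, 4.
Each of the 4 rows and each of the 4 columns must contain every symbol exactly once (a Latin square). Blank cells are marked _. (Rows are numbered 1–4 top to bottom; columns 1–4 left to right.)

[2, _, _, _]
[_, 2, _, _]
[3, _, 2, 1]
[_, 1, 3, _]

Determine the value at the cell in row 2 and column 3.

4

Row 3, column 2: row 3 has {1, 2, 3} and column 2 has {1, 2}, leaving only 4.
Row 1, column 2: row 1 has {2} and column 2 has {1, 2, 4}, leaving only 3.
Row 1, column 4: row 1 has {2, 3} and column 4 has {1}, leaving only 4.
Row 1, column 3: row 1 has {2, 3, 4} and column 3 has {2, 3}, leaving only 1.
Row 2 already has {2} and column 3 already has {1, 2, 3}, so row 2, column 3 must be 4.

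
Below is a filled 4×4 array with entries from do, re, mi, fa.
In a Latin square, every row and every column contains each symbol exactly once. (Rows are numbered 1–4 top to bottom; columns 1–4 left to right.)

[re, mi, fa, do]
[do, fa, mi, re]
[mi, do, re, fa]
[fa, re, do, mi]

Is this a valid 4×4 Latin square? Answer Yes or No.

Each row is a permutation of the 4 symbols, and so is each column.

Yes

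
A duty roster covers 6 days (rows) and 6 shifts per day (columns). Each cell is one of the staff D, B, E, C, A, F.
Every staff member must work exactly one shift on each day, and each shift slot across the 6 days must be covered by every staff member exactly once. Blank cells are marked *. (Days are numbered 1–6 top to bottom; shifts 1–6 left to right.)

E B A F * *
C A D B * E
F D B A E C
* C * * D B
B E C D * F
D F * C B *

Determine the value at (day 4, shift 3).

F

Day 1, shift 5: day 1 has {B, E, A, F} and shift 5 has {D, B, E}, leaving only C.
Day 1, shift 6: day 1 has {B, E, C, A, F} and shift 6 has {B, E, C, F}, leaving only D.
Day 2, shift 5: day 2 has {D, B, E, C, A} and shift 5 has {D, B, E, C}, leaving only F.
Day 4, shift 1: day 4 has {D, B, C} and shift 1 has {D, B, E, C, F}, leaving only A.
Day 4, shift 4: day 4 has {D, B, C, A} and shift 4 has {D, B, C, A, F}, leaving only E.
Day 4 already has {D, B, E, C, A} and shift 3 already has {D, B, C, A}, so day 4, shift 3 must be F.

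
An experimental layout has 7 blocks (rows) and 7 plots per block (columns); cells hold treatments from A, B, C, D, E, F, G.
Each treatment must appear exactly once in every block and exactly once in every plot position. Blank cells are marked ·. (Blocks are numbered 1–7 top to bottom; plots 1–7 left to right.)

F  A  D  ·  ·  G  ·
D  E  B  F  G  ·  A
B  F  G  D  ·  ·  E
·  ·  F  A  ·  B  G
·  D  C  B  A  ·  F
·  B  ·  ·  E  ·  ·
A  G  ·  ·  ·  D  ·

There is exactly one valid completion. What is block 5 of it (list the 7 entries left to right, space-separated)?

Block 5, plot 6: block 5 has {A, B, C, D, F} and plot 6 has {B, D, G}, leaving only E.
Block 5, plot 1: block 5 has {A, B, C, D, E, F} and plot 1 has {A, B, D, F}, leaving only G.
So block 5 reads: G D C B A E F.

G D C B A E F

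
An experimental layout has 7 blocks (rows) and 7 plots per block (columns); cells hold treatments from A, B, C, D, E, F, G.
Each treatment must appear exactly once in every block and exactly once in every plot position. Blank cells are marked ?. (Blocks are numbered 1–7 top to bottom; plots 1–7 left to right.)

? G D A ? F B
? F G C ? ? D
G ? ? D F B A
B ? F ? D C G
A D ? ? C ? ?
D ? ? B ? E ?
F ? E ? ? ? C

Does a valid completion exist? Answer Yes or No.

No block or plot among the givens repeats a symbol, and propagating forced cells runs into no contradiction.
One valid completion exists (for instance, C G D A E F B / E F G C B A D / G E C D F B A / B A F E D C G / A D B F C G E / D C A B G E F / F B E G A D C).

Yes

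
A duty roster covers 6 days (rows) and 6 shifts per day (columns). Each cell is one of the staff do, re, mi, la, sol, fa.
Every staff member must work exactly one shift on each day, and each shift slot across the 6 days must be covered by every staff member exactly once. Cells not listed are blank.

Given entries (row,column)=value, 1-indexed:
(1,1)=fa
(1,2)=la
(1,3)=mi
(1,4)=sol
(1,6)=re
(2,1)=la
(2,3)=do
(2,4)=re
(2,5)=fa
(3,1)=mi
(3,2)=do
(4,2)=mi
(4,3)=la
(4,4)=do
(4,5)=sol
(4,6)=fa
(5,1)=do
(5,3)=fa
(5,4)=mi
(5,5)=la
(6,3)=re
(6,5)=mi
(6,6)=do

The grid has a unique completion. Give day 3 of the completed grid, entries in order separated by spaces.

mi do sol fa re la

Day 3, shift 3: day 3 has {do, mi} and shift 3 has {do, re, mi, la, fa}, leaving only sol.
Day 3, shift 5: day 3 has {do, mi, sol} and shift 5 has {mi, la, sol, fa}, leaving only re.
Day 3, shift 6: day 3 has {do, re, mi, sol} and shift 6 has {do, re, fa}, leaving only la.
Day 3, shift 4: day 3 has {do, re, mi, la, sol} and shift 4 has {do, re, mi, sol}, leaving only fa.
So day 3 reads: mi do sol fa re la.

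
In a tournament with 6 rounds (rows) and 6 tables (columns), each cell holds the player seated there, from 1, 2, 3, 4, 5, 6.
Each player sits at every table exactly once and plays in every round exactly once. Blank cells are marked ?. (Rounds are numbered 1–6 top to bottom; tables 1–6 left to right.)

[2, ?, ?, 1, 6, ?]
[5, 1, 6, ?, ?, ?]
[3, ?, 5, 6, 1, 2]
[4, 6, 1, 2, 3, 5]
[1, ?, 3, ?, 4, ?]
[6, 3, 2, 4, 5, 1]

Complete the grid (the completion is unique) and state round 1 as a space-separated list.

2 5 4 1 6 3

Round 1, table 3: round 1 has {1, 2, 6} and table 3 has {1, 2, 3, 5, 6}, leaving only 4.
Round 1, table 2: round 1 has {1, 2, 4, 6} and table 2 has {1, 3, 6}, leaving only 5.
Round 1, table 6: round 1 has {1, 2, 4, 5, 6} and table 6 has {1, 2, 5}, leaving only 3.
So round 1 reads: 2 5 4 1 6 3.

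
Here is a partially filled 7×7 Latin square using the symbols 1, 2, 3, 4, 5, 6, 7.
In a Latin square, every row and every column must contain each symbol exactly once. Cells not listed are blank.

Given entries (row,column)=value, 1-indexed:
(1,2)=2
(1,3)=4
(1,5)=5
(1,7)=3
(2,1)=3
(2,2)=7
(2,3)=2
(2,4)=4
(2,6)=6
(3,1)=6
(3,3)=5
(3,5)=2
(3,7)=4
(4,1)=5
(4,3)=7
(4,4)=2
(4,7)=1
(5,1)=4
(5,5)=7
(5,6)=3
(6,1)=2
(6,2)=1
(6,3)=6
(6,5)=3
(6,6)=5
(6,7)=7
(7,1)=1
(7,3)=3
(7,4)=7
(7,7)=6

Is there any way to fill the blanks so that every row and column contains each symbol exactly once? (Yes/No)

Row 6, column 4: row 6 together with column 4 already contain {1, 2, 3, 4, 5, 6, 7} — every symbol — so nothing can go there. The grid has no valid completion.

No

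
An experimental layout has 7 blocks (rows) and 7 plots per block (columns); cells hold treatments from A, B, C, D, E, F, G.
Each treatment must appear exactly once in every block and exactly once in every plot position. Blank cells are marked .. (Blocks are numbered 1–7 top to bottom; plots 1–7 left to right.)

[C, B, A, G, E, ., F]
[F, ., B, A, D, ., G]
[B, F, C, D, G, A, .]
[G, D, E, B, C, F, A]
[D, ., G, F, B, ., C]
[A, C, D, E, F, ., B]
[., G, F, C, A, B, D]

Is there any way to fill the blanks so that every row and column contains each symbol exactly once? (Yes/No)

No block or plot among the givens repeats a symbol, and propagating forced cells runs into no contradiction.
One valid completion exists (for instance, C B A G E D F / F E B A D C G / B F C D G A E / G D E B C F A / D A G F B E C / A C D E F G B / E G F C A B D).

Yes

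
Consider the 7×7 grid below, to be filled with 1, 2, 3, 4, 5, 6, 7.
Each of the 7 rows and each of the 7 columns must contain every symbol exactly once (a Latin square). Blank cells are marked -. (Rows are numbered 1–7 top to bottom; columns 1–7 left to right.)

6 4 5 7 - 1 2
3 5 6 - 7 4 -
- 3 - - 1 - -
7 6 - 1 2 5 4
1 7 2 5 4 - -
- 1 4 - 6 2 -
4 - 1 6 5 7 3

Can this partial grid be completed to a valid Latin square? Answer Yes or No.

Yes

No row or column among the givens repeats a symbol, and propagating forced cells runs into no contradiction.
One valid completion exists (for instance, 6 4 5 7 3 1 2 / 3 5 6 2 7 4 1 / 2 3 7 4 1 6 5 / 7 6 3 1 2 5 4 / 1 7 2 5 4 3 6 / 5 1 4 3 6 2 7 / 4 2 1 6 5 7 3).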